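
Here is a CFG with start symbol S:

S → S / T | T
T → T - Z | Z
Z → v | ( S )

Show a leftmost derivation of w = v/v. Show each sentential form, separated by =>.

S=>S/T=>T/T=>Z/T=>v/T=>v/Z=>v/v

S => S/T   [S → S / T]
S/T => T/T   [S → T]
T/T => Z/T   [T → Z]
Z/T => v/T   [Z → v]
v/T => v/Z   [T → Z]
v/Z => v/v   [Z → v]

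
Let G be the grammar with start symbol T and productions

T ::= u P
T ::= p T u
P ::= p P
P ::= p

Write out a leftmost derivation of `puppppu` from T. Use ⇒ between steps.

T ⇒ pTu ⇒ puPu ⇒ pupPu ⇒ puppPu ⇒ pupppPu ⇒ puppppu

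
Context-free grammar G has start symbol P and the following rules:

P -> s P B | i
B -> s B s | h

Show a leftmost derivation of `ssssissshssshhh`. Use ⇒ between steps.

P ⇒ sPB   [P -> s P B]
sPB ⇒ ssPBB   [P -> s P B]
ssPBB ⇒ sssPBBB   [P -> s P B]
sssPBBB ⇒ ssssPBBBB   [P -> s P B]
ssssPBBBB ⇒ ssssiBBBB   [P -> i]
ssssiBBBB ⇒ ssssisBsBBB   [B -> s B s]
ssssisBsBBB ⇒ ssssissBssBBB   [B -> s B s]
ssssissBssBBB ⇒ ssssisssBsssBBB   [B -> s B s]
ssssisssBsssBBB ⇒ ssssissshsssBBB   [B -> h]
ssssissshsssBBB ⇒ ssssissshssshBB   [B -> h]
ssssissshssshBB ⇒ ssssissshssshhB   [B -> h]
ssssissshssshhB ⇒ ssssissshssshhh   [B -> h]

P ⇒ sPB ⇒ ssPBB ⇒ sssPBBB ⇒ ssssPBBBB ⇒ ssssiBBBB ⇒ ssssisBsBBB ⇒ ssssissBssBBB ⇒ ssssisssBsssBBB ⇒ ssssissshsssBBB ⇒ ssssissshssshBB ⇒ ssssissshssshhB ⇒ ssssissshssshhh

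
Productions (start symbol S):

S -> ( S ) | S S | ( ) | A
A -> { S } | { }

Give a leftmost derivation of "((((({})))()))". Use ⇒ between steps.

S⇒(S)⇒((S))⇒((SS))⇒(((S)S))⇒((((S))S))⇒(((((S)))S))⇒(((((A)))S))⇒((((({})))S))⇒((((({})))()))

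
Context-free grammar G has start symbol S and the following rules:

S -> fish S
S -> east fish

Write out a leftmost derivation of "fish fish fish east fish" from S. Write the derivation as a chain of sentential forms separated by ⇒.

S ⇒ fish S ⇒ fish fish S ⇒ fish fish fish S ⇒ fish fish fish east fish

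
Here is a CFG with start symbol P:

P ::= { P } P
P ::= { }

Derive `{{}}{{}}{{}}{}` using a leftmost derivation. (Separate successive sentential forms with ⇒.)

P⇒{P}P⇒{{}}P⇒{{}}{P}P⇒{{}}{{}}P⇒{{}}{{}}{P}P⇒{{}}{{}}{{}}P⇒{{}}{{}}{{}}{}

P ⇒ {P}P   [P ::= { P } P]
{P}P ⇒ {{}}P   [P ::= { }]
{{}}P ⇒ {{}}{P}P   [P ::= { P } P]
{{}}{P}P ⇒ {{}}{{}}P   [P ::= { }]
{{}}{{}}P ⇒ {{}}{{}}{P}P   [P ::= { P } P]
{{}}{{}}{P}P ⇒ {{}}{{}}{{}}P   [P ::= { }]
{{}}{{}}{{}}P ⇒ {{}}{{}}{{}}{}   [P ::= { }]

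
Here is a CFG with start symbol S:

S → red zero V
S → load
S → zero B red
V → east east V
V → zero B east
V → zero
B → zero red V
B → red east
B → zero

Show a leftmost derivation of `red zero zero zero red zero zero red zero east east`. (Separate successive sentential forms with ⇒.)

S ⇒ red zero V ⇒ red zero zero B east ⇒ red zero zero zero red V east ⇒ red zero zero zero red zero B east east ⇒ red zero zero zero red zero zero red V east east ⇒ red zero zero zero red zero zero red zero east east

S ⇒ red zero V   [S → red zero V]
red zero V ⇒ red zero zero B east   [V → zero B east]
red zero zero B east ⇒ red zero zero zero red V east   [B → zero red V]
red zero zero zero red V east ⇒ red zero zero zero red zero B east east   [V → zero B east]
red zero zero zero red zero B east east ⇒ red zero zero zero red zero zero red V east east   [B → zero red V]
red zero zero zero red zero zero red V east east ⇒ red zero zero zero red zero zero red zero east east   [V → zero]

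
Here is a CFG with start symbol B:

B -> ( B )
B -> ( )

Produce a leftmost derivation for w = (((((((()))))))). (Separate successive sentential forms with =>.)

B => (B) => ((B)) => (((B))) => ((((B)))) => (((((B))))) => ((((((B)))))) => (((((((B))))))) => (((((((())))))))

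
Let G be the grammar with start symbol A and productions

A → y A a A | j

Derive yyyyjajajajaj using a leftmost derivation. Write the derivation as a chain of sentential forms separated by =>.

A => yAaA   [A → y A a A]
yAaA => yyAaAaA   [A → y A a A]
yyAaAaA => yyyAaAaAaA   [A → y A a A]
yyyAaAaAaA => yyyyAaAaAaAaA   [A → y A a A]
yyyyAaAaAaAaA => yyyyjaAaAaAaA   [A → j]
yyyyjaAaAaAaA => yyyyjajaAaAaA   [A → j]
yyyyjajaAaAaA => yyyyjajajaAaA   [A → j]
yyyyjajajaAaA => yyyyjajajajaA   [A → j]
yyyyjajajajaA => yyyyjajajajaj   [A → j]

A => yAaA => yyAaAaA => yyyAaAaAaA => yyyyAaAaAaAaA => yyyyjaAaAaAaA => yyyyjajaAaAaA => yyyyjajajaAaA => yyyyjajajajaA => yyyyjajajajaj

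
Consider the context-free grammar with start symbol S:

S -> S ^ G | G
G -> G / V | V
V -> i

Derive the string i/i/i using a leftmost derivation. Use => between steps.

S => G   [S -> G]
G => G/V   [G -> G / V]
G/V => G/V/V   [G -> G / V]
G/V/V => V/V/V   [G -> V]
V/V/V => i/V/V   [V -> i]
i/V/V => i/i/V   [V -> i]
i/i/V => i/i/i   [V -> i]

S => G => G/V => G/V/V => V/V/V => i/V/V => i/i/V => i/i/i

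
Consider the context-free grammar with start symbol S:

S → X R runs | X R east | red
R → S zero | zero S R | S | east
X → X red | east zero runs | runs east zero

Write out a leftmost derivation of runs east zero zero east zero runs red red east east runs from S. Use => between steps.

S => X R runs => runs east zero R runs => runs east zero zero S R runs => runs east zero zero X R east R runs => runs east zero zero X red R east R runs => runs east zero zero east zero runs red R east R runs => runs east zero zero east zero runs red S east R runs => runs east zero zero east zero runs red red east R runs => runs east zero zero east zero runs red red east east runs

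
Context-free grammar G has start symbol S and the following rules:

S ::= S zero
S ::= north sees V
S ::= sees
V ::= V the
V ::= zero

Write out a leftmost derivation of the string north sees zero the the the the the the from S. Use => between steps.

S => north sees V   [S ::= north sees V]
north sees V => north sees V the   [V ::= V the]
north sees V the => north sees V the the   [V ::= V the]
north sees V the the => north sees V the the the   [V ::= V the]
north sees V the the the => north sees V the the the the   [V ::= V the]
north sees V the the the the => north sees V the the the the the   [V ::= V the]
north sees V the the the the the => north sees V the the the the the the   [V ::= V the]
north sees V the the the the the the => north sees zero the the the the the the   [V ::= zero]

S => north sees V => north sees V the => north sees V the the => north sees V the the the => north sees V the the the the => north sees V the the the the the => north sees V the the the the the the => north sees zero the the the the the the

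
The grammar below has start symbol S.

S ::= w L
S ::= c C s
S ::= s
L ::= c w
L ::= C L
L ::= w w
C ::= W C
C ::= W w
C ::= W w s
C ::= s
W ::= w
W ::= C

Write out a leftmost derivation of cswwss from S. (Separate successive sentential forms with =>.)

S=>cCs=>cWCs=>cCCs=>csCs=>csWwss=>cswwss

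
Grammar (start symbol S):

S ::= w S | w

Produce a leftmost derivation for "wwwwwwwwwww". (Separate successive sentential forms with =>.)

S => wS => wwS => wwwS => wwwwS => wwwwwS => wwwwwwS => wwwwwwwS => wwwwwwwwS => wwwwwwwwwS => wwwwwwwwwwS => wwwwwwwwwww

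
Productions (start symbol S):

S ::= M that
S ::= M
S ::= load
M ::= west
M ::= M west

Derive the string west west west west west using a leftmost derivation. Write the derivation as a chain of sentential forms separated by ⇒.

S ⇒ M ⇒ M west ⇒ M west west ⇒ M west west west ⇒ M west west west west ⇒ west west west west west

S ⇒ M   [S ::= M]
M ⇒ M west   [M ::= M west]
M west ⇒ M west west   [M ::= M west]
M west west ⇒ M west west west   [M ::= M west]
M west west west ⇒ M west west west west   [M ::= M west]
M west west west west ⇒ west west west west west   [M ::= west]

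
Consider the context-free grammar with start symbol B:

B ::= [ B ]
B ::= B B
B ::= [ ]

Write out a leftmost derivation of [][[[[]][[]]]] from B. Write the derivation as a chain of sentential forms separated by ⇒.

B ⇒ BB   [B ::= B B]
BB ⇒ []B   [B ::= [ ]]
[]B ⇒ [][B]   [B ::= [ B ]]
[][B] ⇒ [][[B]]   [B ::= [ B ]]
[][[B]] ⇒ [][[BB]]   [B ::= B B]
[][[BB]] ⇒ [][[[B]B]]   [B ::= [ B ]]
[][[[B]B]] ⇒ [][[[[]]B]]   [B ::= [ ]]
[][[[[]]B]] ⇒ [][[[[]][B]]]   [B ::= [ B ]]
[][[[[]][B]]] ⇒ [][[[[]][[]]]]   [B ::= [ ]]

B ⇒ BB ⇒ []B ⇒ [][B] ⇒ [][[B]] ⇒ [][[BB]] ⇒ [][[[B]B]] ⇒ [][[[[]]B]] ⇒ [][[[[]][B]]] ⇒ [][[[[]][[]]]]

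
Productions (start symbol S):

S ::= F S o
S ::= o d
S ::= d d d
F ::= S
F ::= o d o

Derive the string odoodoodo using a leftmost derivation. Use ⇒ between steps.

S ⇒ FSo   [S ::= F S o]
FSo ⇒ SSo   [F ::= S]
SSo ⇒ FSoSo   [S ::= F S o]
FSoSo ⇒ odoSoSo   [F ::= o d o]
odoSoSo ⇒ odoodoSo   [S ::= o d]
odoodoSo ⇒ odoodoodo   [S ::= o d]

S⇒FSo⇒SSo⇒FSoSo⇒odoSoSo⇒odoodoSo⇒odoodoodo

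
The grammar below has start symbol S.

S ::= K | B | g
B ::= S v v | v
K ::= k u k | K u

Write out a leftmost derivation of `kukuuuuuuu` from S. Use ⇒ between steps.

S ⇒ K   [S ::= K]
K ⇒ Ku   [K ::= K u]
Ku ⇒ Kuu   [K ::= K u]
Kuu ⇒ Kuuu   [K ::= K u]
Kuuu ⇒ Kuuuu   [K ::= K u]
Kuuuu ⇒ Kuuuuu   [K ::= K u]
Kuuuuu ⇒ Kuuuuuu   [K ::= K u]
Kuuuuuu ⇒ Kuuuuuuu   [K ::= K u]
Kuuuuuuu ⇒ kukuuuuuuu   [K ::= k u k]

S ⇒ K ⇒ Ku ⇒ Kuu ⇒ Kuuu ⇒ Kuuuu ⇒ Kuuuuu ⇒ Kuuuuuu ⇒ Kuuuuuuu ⇒ kukuuuuuuu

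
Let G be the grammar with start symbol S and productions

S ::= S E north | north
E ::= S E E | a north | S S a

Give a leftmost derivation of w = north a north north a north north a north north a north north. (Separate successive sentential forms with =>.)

S => S E north => S E north E north => S E north E north E north => S E north E north E north E north => north E north E north E north E north => north a north north E north E north E north => north a north north a north north E north E north => north a north north a north north a north north E north => north a north north a north north a north north a north north

S => S E north   [S ::= S E north]
S E north => S E north E north   [S ::= S E north]
S E north E north => S E north E north E north   [S ::= S E north]
S E north E north E north => S E north E north E north E north   [S ::= S E north]
S E north E north E north E north => north E north E north E north E north   [S ::= north]
north E north E north E north E north => north a north north E north E north E north   [E ::= a north]
north a north north E north E north E north => north a north north a north north E north E north   [E ::= a north]
north a north north a north north E north E north => north a north north a north north a north north E north   [E ::= a north]
north a north north a north north a north north E north => north a north north a north north a north north a north north   [E ::= a north]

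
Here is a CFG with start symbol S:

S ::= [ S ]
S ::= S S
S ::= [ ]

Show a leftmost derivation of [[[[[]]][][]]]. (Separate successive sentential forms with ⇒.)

S ⇒ [S] ⇒ [[S]] ⇒ [[SS]] ⇒ [[SSS]] ⇒ [[[S]SS]] ⇒ [[[[S]]SS]] ⇒ [[[[[]]]SS]] ⇒ [[[[[]]][]S]] ⇒ [[[[[]]][][]]]

S ⇒ [S]   [S ::= [ S ]]
[S] ⇒ [[S]]   [S ::= [ S ]]
[[S]] ⇒ [[SS]]   [S ::= S S]
[[SS]] ⇒ [[SSS]]   [S ::= S S]
[[SSS]] ⇒ [[[S]SS]]   [S ::= [ S ]]
[[[S]SS]] ⇒ [[[[S]]SS]]   [S ::= [ S ]]
[[[[S]]SS]] ⇒ [[[[[]]]SS]]   [S ::= [ ]]
[[[[[]]]SS]] ⇒ [[[[[]]][]S]]   [S ::= [ ]]
[[[[[]]][]S]] ⇒ [[[[[]]][][]]]   [S ::= [ ]]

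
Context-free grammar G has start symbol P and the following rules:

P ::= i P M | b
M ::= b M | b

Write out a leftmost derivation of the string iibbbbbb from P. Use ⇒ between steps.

P ⇒ iPM   [P ::= i P M]
iPM ⇒ iiPMM   [P ::= i P M]
iiPMM ⇒ iibMM   [P ::= b]
iibMM ⇒ iibbMM   [M ::= b M]
iibbMM ⇒ iibbbMM   [M ::= b M]
iibbbMM ⇒ iibbbbMM   [M ::= b M]
iibbbbMM ⇒ iibbbbbM   [M ::= b]
iibbbbbM ⇒ iibbbbbb   [M ::= b]

P ⇒ iPM ⇒ iiPMM ⇒ iibMM ⇒ iibbMM ⇒ iibbbMM ⇒ iibbbbMM ⇒ iibbbbbM ⇒ iibbbbbb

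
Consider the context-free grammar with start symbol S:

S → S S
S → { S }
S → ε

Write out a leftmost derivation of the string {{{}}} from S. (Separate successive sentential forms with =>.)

S => SS   [S → S S]
SS => SSS   [S → S S]
SSS => {S}SS   [S → { S }]
{S}SS => {{S}}SS   [S → { S }]
{{S}}SS => {{SS}}SS   [S → S S]
{{SS}}SS => {{{S}S}}SS   [S → { S }]
{{{S}S}}SS => {{{}S}}SS   [S → ε]
{{{}S}}SS => {{{}}}SS   [S → ε]
{{{}}}SS => {{{}}}S   [S → ε]
{{{}}}S => {{{}}}   [S → ε]

S => SS => SSS => {S}SS => {{S}}SS => {{SS}}SS => {{{S}S}}SS => {{{}S}}SS => {{{}}}SS => {{{}}}S => {{{}}}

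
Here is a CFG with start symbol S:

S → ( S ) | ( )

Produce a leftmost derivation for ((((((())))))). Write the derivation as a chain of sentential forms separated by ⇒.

S⇒(S)⇒((S))⇒(((S)))⇒((((S))))⇒(((((S)))))⇒((((((S))))))⇒((((((()))))))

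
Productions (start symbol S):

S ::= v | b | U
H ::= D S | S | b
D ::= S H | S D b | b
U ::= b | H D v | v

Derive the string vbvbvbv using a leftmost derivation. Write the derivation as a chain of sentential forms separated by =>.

S => U => HDv => DSDv => SHSDv => UHSDv => HDvHSDv => SDvHSDv => vDvHSDv => vbvHSDv => vbvbSDv => vbvbvDv => vbvbvbv

S => U   [S ::= U]
U => HDv   [U ::= H D v]
HDv => DSDv   [H ::= D S]
DSDv => SHSDv   [D ::= S H]
SHSDv => UHSDv   [S ::= U]
UHSDv => HDvHSDv   [U ::= H D v]
HDvHSDv => SDvHSDv   [H ::= S]
SDvHSDv => vDvHSDv   [S ::= v]
vDvHSDv => vbvHSDv   [D ::= b]
vbvHSDv => vbvbSDv   [H ::= b]
vbvbSDv => vbvbvDv   [S ::= v]
vbvbvDv => vbvbvbv   [D ::= b]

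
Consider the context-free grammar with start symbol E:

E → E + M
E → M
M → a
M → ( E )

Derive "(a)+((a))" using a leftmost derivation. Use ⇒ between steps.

E ⇒ E+M   [E → E + M]
E+M ⇒ M+M   [E → M]
M+M ⇒ (E)+M   [M → ( E )]
(E)+M ⇒ (M)+M   [E → M]
(M)+M ⇒ (a)+M   [M → a]
(a)+M ⇒ (a)+(E)   [M → ( E )]
(a)+(E) ⇒ (a)+(M)   [E → M]
(a)+(M) ⇒ (a)+((E))   [M → ( E )]
(a)+((E)) ⇒ (a)+((M))   [E → M]
(a)+((M)) ⇒ (a)+((a))   [M → a]

E⇒E+M⇒M+M⇒(E)+M⇒(M)+M⇒(a)+M⇒(a)+(E)⇒(a)+(M)⇒(a)+((E))⇒(a)+((M))⇒(a)+((a))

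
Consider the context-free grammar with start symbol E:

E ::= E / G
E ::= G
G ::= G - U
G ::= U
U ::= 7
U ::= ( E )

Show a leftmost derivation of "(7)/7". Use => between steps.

E => E/G   [E ::= E / G]
E/G => G/G   [E ::= G]
G/G => U/G   [G ::= U]
U/G => (E)/G   [U ::= ( E )]
(E)/G => (G)/G   [E ::= G]
(G)/G => (U)/G   [G ::= U]
(U)/G => (7)/G   [U ::= 7]
(7)/G => (7)/U   [G ::= U]
(7)/U => (7)/7   [U ::= 7]

E => E/G => G/G => U/G => (E)/G => (G)/G => (U)/G => (7)/G => (7)/U => (7)/7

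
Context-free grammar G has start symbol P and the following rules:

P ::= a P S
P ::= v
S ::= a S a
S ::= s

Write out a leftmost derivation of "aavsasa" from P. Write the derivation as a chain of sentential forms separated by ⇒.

P⇒aPS⇒aaPSS⇒aavSS⇒aavsS⇒aavsaSa⇒aavsasa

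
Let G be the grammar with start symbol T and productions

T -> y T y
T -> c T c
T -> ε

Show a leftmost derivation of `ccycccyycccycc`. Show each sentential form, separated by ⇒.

T ⇒ cTc ⇒ ccTcc ⇒ ccyTycc ⇒ ccycTcycc ⇒ ccyccTccycc ⇒ ccycccTcccycc ⇒ ccycccyTycccycc ⇒ ccycccyycccycc

T ⇒ cTc   [T -> c T c]
cTc ⇒ ccTcc   [T -> c T c]
ccTcc ⇒ ccyTycc   [T -> y T y]
ccyTycc ⇒ ccycTcycc   [T -> c T c]
ccycTcycc ⇒ ccyccTccycc   [T -> c T c]
ccyccTccycc ⇒ ccycccTcccycc   [T -> c T c]
ccycccTcccycc ⇒ ccycccyTycccycc   [T -> y T y]
ccycccyTycccycc ⇒ ccycccyycccycc   [T -> ε]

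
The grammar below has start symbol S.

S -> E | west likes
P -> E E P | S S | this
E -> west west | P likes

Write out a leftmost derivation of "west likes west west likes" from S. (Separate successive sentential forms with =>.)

S => E => P likes => S S likes => west likes S likes => west likes E likes => west likes west west likes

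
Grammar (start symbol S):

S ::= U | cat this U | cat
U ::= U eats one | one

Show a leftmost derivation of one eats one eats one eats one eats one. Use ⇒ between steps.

S ⇒ U   [S ::= U]
U ⇒ U eats one   [U ::= U eats one]
U eats one ⇒ U eats one eats one   [U ::= U eats one]
U eats one eats one ⇒ U eats one eats one eats one   [U ::= U eats one]
U eats one eats one eats one ⇒ U eats one eats one eats one eats one   [U ::= U eats one]
U eats one eats one eats one eats one ⇒ one eats one eats one eats one eats one   [U ::= one]

S ⇒ U ⇒ U eats one ⇒ U eats one eats one ⇒ U eats one eats one eats one ⇒ U eats one eats one eats one eats one ⇒ one eats one eats one eats one eats one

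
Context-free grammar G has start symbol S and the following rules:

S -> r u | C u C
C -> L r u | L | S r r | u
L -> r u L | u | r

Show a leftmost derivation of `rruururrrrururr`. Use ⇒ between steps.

S⇒CuC⇒SrruC⇒CuCrruC⇒LruuCrruC⇒rruuCrruC⇒rruuSrrrruC⇒rruururrrruC⇒rruururrrruSrr⇒rruururrrrururr

S ⇒ CuC   [S -> C u C]
CuC ⇒ SrruC   [C -> S r r]
SrruC ⇒ CuCrruC   [S -> C u C]
CuCrruC ⇒ LruuCrruC   [C -> L r u]
LruuCrruC ⇒ rruuCrruC   [L -> r]
rruuCrruC ⇒ rruuSrrrruC   [C -> S r r]
rruuSrrrruC ⇒ rruururrrruC   [S -> r u]
rruururrrruC ⇒ rruururrrruSrr   [C -> S r r]
rruururrrruSrr ⇒ rruururrrrururr   [S -> r u]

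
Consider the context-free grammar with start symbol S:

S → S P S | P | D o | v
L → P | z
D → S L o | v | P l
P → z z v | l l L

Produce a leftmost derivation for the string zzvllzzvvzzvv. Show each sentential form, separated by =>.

S => SPS => PPS => zzvPS => zzvllLS => zzvllPS => zzvllzzvS => zzvllzzvSPS => zzvllzzvvPS => zzvllzzvvzzvS => zzvllzzvvzzvv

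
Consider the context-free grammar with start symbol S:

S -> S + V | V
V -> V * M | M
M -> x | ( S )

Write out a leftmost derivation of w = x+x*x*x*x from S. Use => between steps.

S=>S+V=>V+V=>M+V=>x+V=>x+V*M=>x+V*M*M=>x+V*M*M*M=>x+M*M*M*M=>x+x*M*M*M=>x+x*x*M*M=>x+x*x*x*M=>x+x*x*x*x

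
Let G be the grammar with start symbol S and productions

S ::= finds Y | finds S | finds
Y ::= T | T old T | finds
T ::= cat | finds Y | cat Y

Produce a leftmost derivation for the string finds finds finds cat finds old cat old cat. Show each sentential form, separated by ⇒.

S ⇒ finds Y   [S ::= finds Y]
finds Y ⇒ finds T old T   [Y ::= T old T]
finds T old T ⇒ finds finds Y old T   [T ::= finds Y]
finds finds Y old T ⇒ finds finds T old T old T   [Y ::= T old T]
finds finds T old T old T ⇒ finds finds finds Y old T old T   [T ::= finds Y]
finds finds finds Y old T old T ⇒ finds finds finds T old T old T   [Y ::= T]
finds finds finds T old T old T ⇒ finds finds finds cat Y old T old T   [T ::= cat Y]
finds finds finds cat Y old T old T ⇒ finds finds finds cat finds old T old T   [Y ::= finds]
finds finds finds cat finds old T old T ⇒ finds finds finds cat finds old cat old T   [T ::= cat]
finds finds finds cat finds old cat old T ⇒ finds finds finds cat finds old cat old cat   [T ::= cat]

S ⇒ finds Y ⇒ finds T old T ⇒ finds finds Y old T ⇒ finds finds T old T old T ⇒ finds finds finds Y old T old T ⇒ finds finds finds T old T old T ⇒ finds finds finds cat Y old T old T ⇒ finds finds finds cat finds old T old T ⇒ finds finds finds cat finds old cat old T ⇒ finds finds finds cat finds old cat old cat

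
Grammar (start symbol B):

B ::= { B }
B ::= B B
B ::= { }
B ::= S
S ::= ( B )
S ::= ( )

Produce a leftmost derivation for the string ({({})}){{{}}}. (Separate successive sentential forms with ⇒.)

B ⇒ BB   [B ::= B B]
BB ⇒ SB   [B ::= S]
SB ⇒ (B)B   [S ::= ( B )]
(B)B ⇒ ({B})B   [B ::= { B }]
({B})B ⇒ ({S})B   [B ::= S]
({S})B ⇒ ({(B)})B   [S ::= ( B )]
({(B)})B ⇒ ({({})})B   [B ::= { }]
({({})})B ⇒ ({({})}){B}   [B ::= { B }]
({({})}){B} ⇒ ({({})}){{B}}   [B ::= { B }]
({({})}){{B}} ⇒ ({({})}){{{}}}   [B ::= { }]

B⇒BB⇒SB⇒(B)B⇒({B})B⇒({S})B⇒({(B)})B⇒({({})})B⇒({({})}){B}⇒({({})}){{B}}⇒({({})}){{{}}}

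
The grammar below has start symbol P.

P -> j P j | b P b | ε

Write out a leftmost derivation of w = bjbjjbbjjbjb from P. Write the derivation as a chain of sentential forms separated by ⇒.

P⇒bPb⇒bjPjb⇒bjbPbjb⇒bjbjPjbjb⇒bjbjjPjjbjb⇒bjbjjbPbjjbjb⇒bjbjjbbjjbjb

P ⇒ bPb   [P -> b P b]
bPb ⇒ bjPjb   [P -> j P j]
bjPjb ⇒ bjbPbjb   [P -> b P b]
bjbPbjb ⇒ bjbjPjbjb   [P -> j P j]
bjbjPjbjb ⇒ bjbjjPjjbjb   [P -> j P j]
bjbjjPjjbjb ⇒ bjbjjbPbjjbjb   [P -> b P b]
bjbjjbPbjjbjb ⇒ bjbjjbbjjbjb   [P -> ε]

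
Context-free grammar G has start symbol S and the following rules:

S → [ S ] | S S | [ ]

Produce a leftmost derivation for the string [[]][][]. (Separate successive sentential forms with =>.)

S => SS => SSS => [S]SS => [[]]SS => [[]][]S => [[]][][]

S => SS   [S → S S]
SS => SSS   [S → S S]
SSS => [S]SS   [S → [ S ]]
[S]SS => [[]]SS   [S → [ ]]
[[]]SS => [[]][]S   [S → [ ]]
[[]][]S => [[]][][]   [S → [ ]]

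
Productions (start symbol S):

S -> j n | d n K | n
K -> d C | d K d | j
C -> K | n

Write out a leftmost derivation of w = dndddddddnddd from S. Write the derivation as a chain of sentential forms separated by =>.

S => dnK   [S -> d n K]
dnK => dndC   [K -> d C]
dndC => dndK   [C -> K]
dndK => dnddKd   [K -> d K d]
dnddKd => dndddKdd   [K -> d K d]
dndddKdd => dnddddCdd   [K -> d C]
dnddddCdd => dnddddKdd   [C -> K]
dnddddKdd => dndddddKddd   [K -> d K d]
dndddddKddd => dnddddddCddd   [K -> d C]
dnddddddCddd => dnddddddKddd   [C -> K]
dnddddddKddd => dndddddddCddd   [K -> d C]
dndddddddCddd => dndddddddnddd   [C -> n]

S => dnK => dndC => dndK => dnddKd => dndddKdd => dnddddCdd => dnddddKdd => dndddddKddd => dnddddddCddd => dnddddddKddd => dndddddddCddd => dndddddddnddd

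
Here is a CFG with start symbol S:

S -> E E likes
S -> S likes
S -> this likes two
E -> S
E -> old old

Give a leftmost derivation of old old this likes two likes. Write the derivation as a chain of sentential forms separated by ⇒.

S ⇒ E E likes ⇒ old old E likes ⇒ old old S likes ⇒ old old this likes two likes

S ⇒ E E likes   [S -> E E likes]
E E likes ⇒ old old E likes   [E -> old old]
old old E likes ⇒ old old S likes   [E -> S]
old old S likes ⇒ old old this likes two likes   [S -> this likes two]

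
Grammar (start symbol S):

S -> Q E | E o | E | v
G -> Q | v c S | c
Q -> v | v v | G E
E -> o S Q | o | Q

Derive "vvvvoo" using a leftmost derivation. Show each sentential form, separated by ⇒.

S ⇒ QE   [S -> Q E]
QE ⇒ vvE   [Q -> v v]
vvE ⇒ vvQ   [E -> Q]
vvQ ⇒ vvGE   [Q -> G E]
vvGE ⇒ vvQE   [G -> Q]
vvQE ⇒ vvGEE   [Q -> G E]
vvGEE ⇒ vvQEE   [G -> Q]
vvQEE ⇒ vvvvEE   [Q -> v v]
vvvvEE ⇒ vvvvoE   [E -> o]
vvvvoE ⇒ vvvvoo   [E -> o]

S⇒QE⇒vvE⇒vvQ⇒vvGE⇒vvQE⇒vvGEE⇒vvQEE⇒vvvvEE⇒vvvvoE⇒vvvvoo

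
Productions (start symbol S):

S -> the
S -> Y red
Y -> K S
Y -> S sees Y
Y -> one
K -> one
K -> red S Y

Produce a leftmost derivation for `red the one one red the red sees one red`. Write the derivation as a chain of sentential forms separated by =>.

S => Y red   [S -> Y red]
Y red => S sees Y red   [Y -> S sees Y]
S sees Y red => Y red sees Y red   [S -> Y red]
Y red sees Y red => K S red sees Y red   [Y -> K S]
K S red sees Y red => red S Y S red sees Y red   [K -> red S Y]
red S Y S red sees Y red => red the Y S red sees Y red   [S -> the]
red the Y S red sees Y red => red the K S S red sees Y red   [Y -> K S]
red the K S S red sees Y red => red the one S S red sees Y red   [K -> one]
red the one S S red sees Y red => red the one Y red S red sees Y red   [S -> Y red]
red the one Y red S red sees Y red => red the one one red S red sees Y red   [Y -> one]
red the one one red S red sees Y red => red the one one red the red sees Y red   [S -> the]
red the one one red the red sees Y red => red the one one red the red sees one red   [Y -> one]

S => Y red => S sees Y red => Y red sees Y red => K S red sees Y red => red S Y S red sees Y red => red the Y S red sees Y red => red the K S S red sees Y red => red the one S S red sees Y red => red the one Y red S red sees Y red => red the one one red S red sees Y red => red the one one red the red sees Y red => red the one one red the red sees one red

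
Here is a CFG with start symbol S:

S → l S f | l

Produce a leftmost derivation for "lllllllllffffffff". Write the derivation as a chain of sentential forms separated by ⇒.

S ⇒ lSf   [S → l S f]
lSf ⇒ llSff   [S → l S f]
llSff ⇒ lllSfff   [S → l S f]
lllSfff ⇒ llllSffff   [S → l S f]
llllSffff ⇒ lllllSfffff   [S → l S f]
lllllSfffff ⇒ llllllSffffff   [S → l S f]
llllllSffffff ⇒ lllllllSfffffff   [S → l S f]
lllllllSfffffff ⇒ llllllllSffffffff   [S → l S f]
llllllllSffffffff ⇒ lllllllllffffffff   [S → l]

S ⇒ lSf ⇒ llSff ⇒ lllSfff ⇒ llllSffff ⇒ lllllSfffff ⇒ llllllSffffff ⇒ lllllllSfffffff ⇒ llllllllSffffffff ⇒ lllllllllffffffff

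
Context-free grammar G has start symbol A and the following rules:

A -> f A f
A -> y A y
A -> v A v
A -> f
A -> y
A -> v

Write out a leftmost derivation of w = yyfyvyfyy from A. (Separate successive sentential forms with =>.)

A => yAy => yyAyy => yyfAfyy => yyfyAyfyy => yyfyvyfyy

A => yAy   [A -> y A y]
yAy => yyAyy   [A -> y A y]
yyAyy => yyfAfyy   [A -> f A f]
yyfAfyy => yyfyAyfyy   [A -> y A y]
yyfyAyfyy => yyfyvyfyy   [A -> v]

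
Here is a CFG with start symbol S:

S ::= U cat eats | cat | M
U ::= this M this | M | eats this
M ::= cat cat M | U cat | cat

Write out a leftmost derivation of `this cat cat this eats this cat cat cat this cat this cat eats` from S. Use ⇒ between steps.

S ⇒ U cat eats ⇒ this M this cat eats ⇒ this cat cat M this cat eats ⇒ this cat cat U cat this cat eats ⇒ this cat cat this M this cat this cat eats ⇒ this cat cat this U cat this cat this cat eats ⇒ this cat cat this M cat this cat this cat eats ⇒ this cat cat this U cat cat this cat this cat eats ⇒ this cat cat this M cat cat this cat this cat eats ⇒ this cat cat this U cat cat cat this cat this cat eats ⇒ this cat cat this eats this cat cat cat this cat this cat eats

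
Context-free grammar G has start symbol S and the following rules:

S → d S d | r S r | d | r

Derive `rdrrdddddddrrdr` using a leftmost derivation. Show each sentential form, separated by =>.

S => rSr => rdSdr => rdrSrdr => rdrrSrrdr => rdrrdSdrrdr => rdrrddSddrrdr => rdrrdddSdddrrdr => rdrrdddddddrrdr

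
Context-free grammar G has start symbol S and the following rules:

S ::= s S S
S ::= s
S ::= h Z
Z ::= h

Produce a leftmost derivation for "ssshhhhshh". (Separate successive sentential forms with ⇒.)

S ⇒ sSS ⇒ ssSSS ⇒ sssSSSS ⇒ ssshZSSS ⇒ ssshhSSS ⇒ ssshhhZSS ⇒ ssshhhhSS ⇒ ssshhhhsS ⇒ ssshhhhshZ ⇒ ssshhhhshh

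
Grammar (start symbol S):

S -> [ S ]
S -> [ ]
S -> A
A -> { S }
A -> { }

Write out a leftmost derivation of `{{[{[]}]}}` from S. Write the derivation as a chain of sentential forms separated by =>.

S => A   [S -> A]
A => {S}   [A -> { S }]
{S} => {A}   [S -> A]
{A} => {{S}}   [A -> { S }]
{{S}} => {{[S]}}   [S -> [ S ]]
{{[S]}} => {{[A]}}   [S -> A]
{{[A]}} => {{[{S}]}}   [A -> { S }]
{{[{S}]}} => {{[{[]}]}}   [S -> [ ]]

S => A => {S} => {A} => {{S}} => {{[S]}} => {{[A]}} => {{[{S}]}} => {{[{[]}]}}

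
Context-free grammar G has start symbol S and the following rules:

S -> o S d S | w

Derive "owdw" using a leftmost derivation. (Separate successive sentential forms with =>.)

S => oSdS   [S -> o S d S]
oSdS => owdS   [S -> w]
owdS => owdw   [S -> w]

S => oSdS => owdS => owdw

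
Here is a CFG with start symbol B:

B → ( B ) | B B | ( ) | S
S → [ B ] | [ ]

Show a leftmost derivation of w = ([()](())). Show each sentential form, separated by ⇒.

B ⇒ (B)   [B → ( B )]
(B) ⇒ (BB)   [B → B B]
(BB) ⇒ (SB)   [B → S]
(SB) ⇒ ([B]B)   [S → [ B ]]
([B]B) ⇒ ([()]B)   [B → ( )]
([()]B) ⇒ ([()](B))   [B → ( B )]
([()](B)) ⇒ ([()](()))   [B → ( )]

B ⇒ (B) ⇒ (BB) ⇒ (SB) ⇒ ([B]B) ⇒ ([()]B) ⇒ ([()](B)) ⇒ ([()](()))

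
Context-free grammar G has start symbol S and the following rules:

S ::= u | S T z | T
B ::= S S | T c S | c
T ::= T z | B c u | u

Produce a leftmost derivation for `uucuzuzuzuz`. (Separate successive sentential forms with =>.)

S => STz => STzTz => STzTzTz => TTzTzTz => TzTzTzTz => BcuzTzTzTz => SScuzTzTzTz => uScuzTzTzTz => uucuzTzTzTz => uucuzuzTzTz => uucuzuzuzTz => uucuzuzuzuz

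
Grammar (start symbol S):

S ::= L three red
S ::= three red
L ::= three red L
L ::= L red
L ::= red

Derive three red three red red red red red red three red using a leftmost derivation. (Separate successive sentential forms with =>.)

S => L three red => L red three red => three red L red three red => three red L red red three red => three red L red red red three red => three red L red red red red three red => three red three red L red red red red three red => three red three red red red red red red three red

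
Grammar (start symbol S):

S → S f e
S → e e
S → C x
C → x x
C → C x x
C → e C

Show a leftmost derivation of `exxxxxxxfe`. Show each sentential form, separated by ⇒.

S⇒Sfe⇒Cxfe⇒eCxfe⇒eCxxxfe⇒eCxxxxxfe⇒exxxxxxxfe

S ⇒ Sfe   [S → S f e]
Sfe ⇒ Cxfe   [S → C x]
Cxfe ⇒ eCxfe   [C → e C]
eCxfe ⇒ eCxxxfe   [C → C x x]
eCxxxfe ⇒ eCxxxxxfe   [C → C x x]
eCxxxxxfe ⇒ exxxxxxxfe   [C → x x]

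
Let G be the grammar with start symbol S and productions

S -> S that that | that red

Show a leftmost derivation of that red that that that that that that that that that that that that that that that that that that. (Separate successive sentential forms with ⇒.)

S ⇒ S that that   [S -> S that that]
S that that ⇒ S that that that that   [S -> S that that]
S that that that that ⇒ S that that that that that that   [S -> S that that]
S that that that that that that ⇒ S that that that that that that that that   [S -> S that that]
S that that that that that that that that ⇒ S that that that that that that that that that that   [S -> S that that]
S that that that that that that that that that that ⇒ S that that that that that that that that that that that that   [S -> S that that]
S that that that that that that that that that that that that ⇒ S that that that that that that that that that that that that that that   [S -> S that that]
S that that that that that that that that that that that that that that ⇒ S that that that that that that that that that that that that that that that that   [S -> S that that]
S that that that that that that that that that that that that that that that that ⇒ S that that that that that that that that that that that that that that that that that that   [S -> S that that]
S that that that that that that that that that that that that that that that that that that ⇒ that red that that that that that that that that that that that that that that that that that that   [S -> that red]

S ⇒ S that that ⇒ S that that that that ⇒ S that that that that that that ⇒ S that that that that that that that that ⇒ S that that that that that that that that that that ⇒ S that that that that that that that that that that that that ⇒ S that that that that that that that that that that that that that that ⇒ S that that that that that that that that that that that that that that that that ⇒ S that that that that that that that that that that that that that that that that that that ⇒ that red that that that that that that that that that that that that that that that that that that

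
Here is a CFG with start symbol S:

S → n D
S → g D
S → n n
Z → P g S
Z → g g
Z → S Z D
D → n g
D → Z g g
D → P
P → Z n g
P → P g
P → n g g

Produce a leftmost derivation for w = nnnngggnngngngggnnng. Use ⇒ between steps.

S ⇒ nD ⇒ nP ⇒ nZng ⇒ nPgSng ⇒ nPggSng ⇒ nZngggSng ⇒ nSZDngggSng ⇒ nnnZDngggSng ⇒ nnnPgSDngggSng ⇒ nnnngggSDngggSng ⇒ nnnngggnDDngggSng ⇒ nnnngggnngDngggSng ⇒ nnnngggnngngngggSng ⇒ nnnngggnngngngggnnng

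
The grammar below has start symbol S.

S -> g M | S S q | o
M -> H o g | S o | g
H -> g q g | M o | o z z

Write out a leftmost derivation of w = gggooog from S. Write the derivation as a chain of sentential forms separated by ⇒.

S ⇒ gM ⇒ gHog ⇒ gMoog ⇒ gSooog ⇒ ggMooog ⇒ gggooog

S ⇒ gM   [S -> g M]
gM ⇒ gHog   [M -> H o g]
gHog ⇒ gMoog   [H -> M o]
gMoog ⇒ gSooog   [M -> S o]
gSooog ⇒ ggMooog   [S -> g M]
ggMooog ⇒ gggooog   [M -> g]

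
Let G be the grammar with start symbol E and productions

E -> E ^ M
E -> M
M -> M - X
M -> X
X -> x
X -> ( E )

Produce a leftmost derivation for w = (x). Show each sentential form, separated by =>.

E => M   [E -> M]
M => X   [M -> X]
X => (E)   [X -> ( E )]
(E) => (M)   [E -> M]
(M) => (X)   [M -> X]
(X) => (x)   [X -> x]

E=>M=>X=>(E)=>(M)=>(X)=>(x)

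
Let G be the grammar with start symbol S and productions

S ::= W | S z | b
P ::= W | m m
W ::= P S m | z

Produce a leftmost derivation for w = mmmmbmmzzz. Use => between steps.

S=>Sz=>Szz=>Szzz=>Wzzz=>PSmzzz=>mmSmzzz=>mmWmzzz=>mmPSmmzzz=>mmmmSmmzzz=>mmmmbmmzzz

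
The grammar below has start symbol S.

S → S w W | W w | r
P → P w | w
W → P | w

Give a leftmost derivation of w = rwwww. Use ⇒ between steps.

S ⇒ SwW ⇒ SwWwW ⇒ rwWwW ⇒ rwwwW ⇒ rwwww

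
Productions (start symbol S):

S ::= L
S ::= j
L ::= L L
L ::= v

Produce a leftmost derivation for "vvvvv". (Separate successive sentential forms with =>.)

S=>L=>LL=>vL=>vLL=>vLLL=>vvLL=>vvvL=>vvvLL=>vvvvL=>vvvvv

S => L   [S ::= L]
L => LL   [L ::= L L]
LL => vL   [L ::= v]
vL => vLL   [L ::= L L]
vLL => vLLL   [L ::= L L]
vLLL => vvLL   [L ::= v]
vvLL => vvvL   [L ::= v]
vvvL => vvvLL   [L ::= L L]
vvvLL => vvvvL   [L ::= v]
vvvvL => vvvvv   [L ::= v]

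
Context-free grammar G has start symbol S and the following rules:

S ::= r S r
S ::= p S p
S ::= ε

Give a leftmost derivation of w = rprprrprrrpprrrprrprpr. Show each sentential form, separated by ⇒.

S ⇒ rSr ⇒ rpSpr ⇒ rprSrpr ⇒ rprpSprpr ⇒ rprprSrprpr ⇒ rprprrSrrprpr ⇒ rprprrpSprrprpr ⇒ rprprrprSrprrprpr ⇒ rprprrprrSrrprrprpr ⇒ rprprrprrrSrrrprrprpr ⇒ rprprrprrrpSprrrprrprpr ⇒ rprprrprrrpprrrprrprpr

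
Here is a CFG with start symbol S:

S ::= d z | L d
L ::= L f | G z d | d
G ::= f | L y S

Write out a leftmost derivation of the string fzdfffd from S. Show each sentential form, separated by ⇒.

S⇒Ld⇒Lfd⇒Lffd⇒Lfffd⇒Gzdfffd⇒fzdfffd

S ⇒ Ld   [S ::= L d]
Ld ⇒ Lfd   [L ::= L f]
Lfd ⇒ Lffd   [L ::= L f]
Lffd ⇒ Lfffd   [L ::= L f]
Lfffd ⇒ Gzdfffd   [L ::= G z d]
Gzdfffd ⇒ fzdfffd   [G ::= f]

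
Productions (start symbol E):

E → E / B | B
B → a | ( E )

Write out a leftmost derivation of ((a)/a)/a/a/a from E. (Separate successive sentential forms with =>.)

E => E/B   [E → E / B]
E/B => E/B/B   [E → E / B]
E/B/B => E/B/B/B   [E → E / B]
E/B/B/B => B/B/B/B   [E → B]
B/B/B/B => (E)/B/B/B   [B → ( E )]
(E)/B/B/B => (E/B)/B/B/B   [E → E / B]
(E/B)/B/B/B => (B/B)/B/B/B   [E → B]
(B/B)/B/B/B => ((E)/B)/B/B/B   [B → ( E )]
((E)/B)/B/B/B => ((B)/B)/B/B/B   [E → B]
((B)/B)/B/B/B => ((a)/B)/B/B/B   [B → a]
((a)/B)/B/B/B => ((a)/a)/B/B/B   [B → a]
((a)/a)/B/B/B => ((a)/a)/a/B/B   [B → a]
((a)/a)/a/B/B => ((a)/a)/a/a/B   [B → a]
((a)/a)/a/a/B => ((a)/a)/a/a/a   [B → a]

E => E/B => E/B/B => E/B/B/B => B/B/B/B => (E)/B/B/B => (E/B)/B/B/B => (B/B)/B/B/B => ((E)/B)/B/B/B => ((B)/B)/B/B/B => ((a)/B)/B/B/B => ((a)/a)/B/B/B => ((a)/a)/a/B/B => ((a)/a)/a/a/B => ((a)/a)/a/a/a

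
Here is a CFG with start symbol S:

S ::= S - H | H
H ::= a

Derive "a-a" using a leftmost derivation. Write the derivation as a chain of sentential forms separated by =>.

S=>S-H=>H-H=>a-H=>a-a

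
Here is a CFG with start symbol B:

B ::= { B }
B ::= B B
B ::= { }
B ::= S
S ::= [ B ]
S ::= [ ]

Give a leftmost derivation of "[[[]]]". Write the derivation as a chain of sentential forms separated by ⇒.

B ⇒ S ⇒ [B] ⇒ [S] ⇒ [[B]] ⇒ [[S]] ⇒ [[[]]]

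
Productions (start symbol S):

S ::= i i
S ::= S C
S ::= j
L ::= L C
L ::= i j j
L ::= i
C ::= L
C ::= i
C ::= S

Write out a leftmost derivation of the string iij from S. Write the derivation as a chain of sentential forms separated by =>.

S => SC   [S ::= S C]
SC => iiC   [S ::= i i]
iiC => iiS   [C ::= S]
iiS => iij   [S ::= j]

S=>SC=>iiC=>iiS=>iij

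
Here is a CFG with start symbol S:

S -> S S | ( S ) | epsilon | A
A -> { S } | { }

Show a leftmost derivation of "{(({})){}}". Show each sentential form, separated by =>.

S => SS => SSS => ASS => {S}SS => {SS}SS => {(S)S}SS => {((S))S}SS => {((A))S}SS => {(({S}))S}SS => {(({}))S}SS => {(({}))A}SS => {(({})){}}SS => {(({})){}}S => {(({})){}}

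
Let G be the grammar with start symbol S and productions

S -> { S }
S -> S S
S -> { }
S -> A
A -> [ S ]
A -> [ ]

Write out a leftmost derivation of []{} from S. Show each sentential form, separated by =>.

S => SS   [S -> S S]
SS => AS   [S -> A]
AS => []S   [A -> [ ]]
[]S => []{}   [S -> { }]

S=>SS=>AS=>[]S=>[]{}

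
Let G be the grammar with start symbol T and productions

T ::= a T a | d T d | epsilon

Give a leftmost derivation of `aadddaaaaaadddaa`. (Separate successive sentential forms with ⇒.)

T⇒aTa⇒aaTaa⇒aadTdaa⇒aaddTddaa⇒aadddTdddaa⇒aadddaTadddaa⇒aadddaaTaadddaa⇒aadddaaaTaaadddaa⇒aadddaaaaaadddaa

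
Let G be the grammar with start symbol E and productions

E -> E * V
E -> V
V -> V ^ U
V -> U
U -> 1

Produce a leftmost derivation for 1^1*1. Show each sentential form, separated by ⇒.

E ⇒ E*V   [E -> E * V]
E*V ⇒ V*V   [E -> V]
V*V ⇒ V^U*V   [V -> V ^ U]
V^U*V ⇒ U^U*V   [V -> U]
U^U*V ⇒ 1^U*V   [U -> 1]
1^U*V ⇒ 1^1*V   [U -> 1]
1^1*V ⇒ 1^1*U   [V -> U]
1^1*U ⇒ 1^1*1   [U -> 1]

E⇒E*V⇒V*V⇒V^U*V⇒U^U*V⇒1^U*V⇒1^1*V⇒1^1*U⇒1^1*1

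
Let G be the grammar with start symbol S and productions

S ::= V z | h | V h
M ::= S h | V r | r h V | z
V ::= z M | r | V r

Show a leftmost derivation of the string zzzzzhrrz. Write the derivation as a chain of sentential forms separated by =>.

S => Vz => zMz => zVrz => zVrrz => zzMrrz => zzShrrz => zzVzhrrz => zzzMzhrrz => zzzzzhrrz

S => Vz   [S ::= V z]
Vz => zMz   [V ::= z M]
zMz => zVrz   [M ::= V r]
zVrz => zVrrz   [V ::= V r]
zVrrz => zzMrrz   [V ::= z M]
zzMrrz => zzShrrz   [M ::= S h]
zzShrrz => zzVzhrrz   [S ::= V z]
zzVzhrrz => zzzMzhrrz   [V ::= z M]
zzzMzhrrz => zzzzzhrrz   [M ::= z]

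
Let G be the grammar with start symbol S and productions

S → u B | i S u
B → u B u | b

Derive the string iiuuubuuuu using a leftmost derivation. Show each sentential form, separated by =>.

S=>iSu=>iiSuu=>iiuBuu=>iiuuBuuu=>iiuuuBuuuu=>iiuuubuuuu

S => iSu   [S → i S u]
iSu => iiSuu   [S → i S u]
iiSuu => iiuBuu   [S → u B]
iiuBuu => iiuuBuuu   [B → u B u]
iiuuBuuu => iiuuuBuuuu   [B → u B u]
iiuuuBuuuu => iiuuubuuuu   [B → b]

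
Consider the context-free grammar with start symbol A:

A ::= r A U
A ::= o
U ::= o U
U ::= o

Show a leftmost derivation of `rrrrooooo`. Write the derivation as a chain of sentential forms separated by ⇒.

A ⇒ rAU ⇒ rrAUU ⇒ rrrAUUU ⇒ rrrrAUUUU ⇒ rrrroUUUU ⇒ rrrrooUUU ⇒ rrrroooUU ⇒ rrrrooooU ⇒ rrrrooooo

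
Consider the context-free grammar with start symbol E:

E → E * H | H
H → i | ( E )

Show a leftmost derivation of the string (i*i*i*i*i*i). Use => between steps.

E=>H=>(E)=>(E*H)=>(E*H*H)=>(E*H*H*H)=>(E*H*H*H*H)=>(E*H*H*H*H*H)=>(H*H*H*H*H*H)=>(i*H*H*H*H*H)=>(i*i*H*H*H*H)=>(i*i*i*H*H*H)=>(i*i*i*i*H*H)=>(i*i*i*i*i*H)=>(i*i*i*i*i*i)

E => H   [E → H]
H => (E)   [H → ( E )]
(E) => (E*H)   [E → E * H]
(E*H) => (E*H*H)   [E → E * H]
(E*H*H) => (E*H*H*H)   [E → E * H]
(E*H*H*H) => (E*H*H*H*H)   [E → E * H]
(E*H*H*H*H) => (E*H*H*H*H*H)   [E → E * H]
(E*H*H*H*H*H) => (H*H*H*H*H*H)   [E → H]
(H*H*H*H*H*H) => (i*H*H*H*H*H)   [H → i]
(i*H*H*H*H*H) => (i*i*H*H*H*H)   [H → i]
(i*i*H*H*H*H) => (i*i*i*H*H*H)   [H → i]
(i*i*i*H*H*H) => (i*i*i*i*H*H)   [H → i]
(i*i*i*i*H*H) => (i*i*i*i*i*H)   [H → i]
(i*i*i*i*i*H) => (i*i*i*i*i*i)   [H → i]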